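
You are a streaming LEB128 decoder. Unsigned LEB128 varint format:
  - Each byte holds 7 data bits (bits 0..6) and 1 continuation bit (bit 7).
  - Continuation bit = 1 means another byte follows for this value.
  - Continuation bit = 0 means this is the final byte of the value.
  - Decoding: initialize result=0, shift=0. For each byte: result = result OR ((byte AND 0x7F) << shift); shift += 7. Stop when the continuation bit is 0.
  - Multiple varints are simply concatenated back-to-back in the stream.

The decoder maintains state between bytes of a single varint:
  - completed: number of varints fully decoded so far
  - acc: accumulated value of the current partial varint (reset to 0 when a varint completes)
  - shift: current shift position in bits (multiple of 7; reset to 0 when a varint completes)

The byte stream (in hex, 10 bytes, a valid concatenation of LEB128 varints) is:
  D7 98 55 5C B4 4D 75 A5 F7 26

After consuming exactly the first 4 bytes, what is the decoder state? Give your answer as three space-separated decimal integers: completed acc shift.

byte[0]=0xD7 cont=1 payload=0x57: acc |= 87<<0 -> completed=0 acc=87 shift=7
byte[1]=0x98 cont=1 payload=0x18: acc |= 24<<7 -> completed=0 acc=3159 shift=14
byte[2]=0x55 cont=0 payload=0x55: varint #1 complete (value=1395799); reset -> completed=1 acc=0 shift=0
byte[3]=0x5C cont=0 payload=0x5C: varint #2 complete (value=92); reset -> completed=2 acc=0 shift=0

Answer: 2 0 0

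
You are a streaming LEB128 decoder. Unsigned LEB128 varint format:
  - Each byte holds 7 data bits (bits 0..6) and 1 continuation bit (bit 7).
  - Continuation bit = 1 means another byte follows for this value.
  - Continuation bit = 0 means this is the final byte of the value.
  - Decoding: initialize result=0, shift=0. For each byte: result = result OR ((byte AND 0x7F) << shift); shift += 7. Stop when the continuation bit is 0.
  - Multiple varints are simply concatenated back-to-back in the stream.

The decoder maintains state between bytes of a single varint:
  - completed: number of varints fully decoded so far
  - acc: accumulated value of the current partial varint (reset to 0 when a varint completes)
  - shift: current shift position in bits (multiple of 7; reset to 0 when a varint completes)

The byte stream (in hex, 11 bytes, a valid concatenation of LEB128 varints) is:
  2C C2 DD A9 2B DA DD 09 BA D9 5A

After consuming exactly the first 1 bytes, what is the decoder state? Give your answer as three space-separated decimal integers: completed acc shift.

byte[0]=0x2C cont=0 payload=0x2C: varint #1 complete (value=44); reset -> completed=1 acc=0 shift=0

Answer: 1 0 0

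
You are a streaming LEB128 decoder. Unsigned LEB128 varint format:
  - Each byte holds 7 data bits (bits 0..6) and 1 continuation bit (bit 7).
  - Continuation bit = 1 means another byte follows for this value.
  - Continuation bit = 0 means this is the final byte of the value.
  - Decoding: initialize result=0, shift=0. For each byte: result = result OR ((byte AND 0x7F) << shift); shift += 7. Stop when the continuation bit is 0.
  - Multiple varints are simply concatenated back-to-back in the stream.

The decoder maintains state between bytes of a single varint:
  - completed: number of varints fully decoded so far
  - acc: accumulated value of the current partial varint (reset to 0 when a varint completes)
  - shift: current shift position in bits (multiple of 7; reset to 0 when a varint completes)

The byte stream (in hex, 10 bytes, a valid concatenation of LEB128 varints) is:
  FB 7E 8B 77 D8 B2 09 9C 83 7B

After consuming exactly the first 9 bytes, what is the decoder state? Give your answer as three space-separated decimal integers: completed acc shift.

Answer: 3 412 14

Derivation:
byte[0]=0xFB cont=1 payload=0x7B: acc |= 123<<0 -> completed=0 acc=123 shift=7
byte[1]=0x7E cont=0 payload=0x7E: varint #1 complete (value=16251); reset -> completed=1 acc=0 shift=0
byte[2]=0x8B cont=1 payload=0x0B: acc |= 11<<0 -> completed=1 acc=11 shift=7
byte[3]=0x77 cont=0 payload=0x77: varint #2 complete (value=15243); reset -> completed=2 acc=0 shift=0
byte[4]=0xD8 cont=1 payload=0x58: acc |= 88<<0 -> completed=2 acc=88 shift=7
byte[5]=0xB2 cont=1 payload=0x32: acc |= 50<<7 -> completed=2 acc=6488 shift=14
byte[6]=0x09 cont=0 payload=0x09: varint #3 complete (value=153944); reset -> completed=3 acc=0 shift=0
byte[7]=0x9C cont=1 payload=0x1C: acc |= 28<<0 -> completed=3 acc=28 shift=7
byte[8]=0x83 cont=1 payload=0x03: acc |= 3<<7 -> completed=3 acc=412 shift=14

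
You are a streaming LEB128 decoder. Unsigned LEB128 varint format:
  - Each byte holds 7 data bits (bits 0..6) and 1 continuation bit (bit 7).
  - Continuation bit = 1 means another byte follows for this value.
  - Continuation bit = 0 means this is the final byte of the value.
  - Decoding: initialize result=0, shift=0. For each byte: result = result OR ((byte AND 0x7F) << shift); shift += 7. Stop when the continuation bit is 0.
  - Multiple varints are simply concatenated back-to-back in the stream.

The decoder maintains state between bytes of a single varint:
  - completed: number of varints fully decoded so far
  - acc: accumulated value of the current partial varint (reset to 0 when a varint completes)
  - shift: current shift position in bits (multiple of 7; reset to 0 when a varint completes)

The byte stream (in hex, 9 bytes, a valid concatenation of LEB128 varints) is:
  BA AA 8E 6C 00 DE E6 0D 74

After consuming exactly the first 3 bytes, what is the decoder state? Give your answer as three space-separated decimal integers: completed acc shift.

byte[0]=0xBA cont=1 payload=0x3A: acc |= 58<<0 -> completed=0 acc=58 shift=7
byte[1]=0xAA cont=1 payload=0x2A: acc |= 42<<7 -> completed=0 acc=5434 shift=14
byte[2]=0x8E cont=1 payload=0x0E: acc |= 14<<14 -> completed=0 acc=234810 shift=21

Answer: 0 234810 21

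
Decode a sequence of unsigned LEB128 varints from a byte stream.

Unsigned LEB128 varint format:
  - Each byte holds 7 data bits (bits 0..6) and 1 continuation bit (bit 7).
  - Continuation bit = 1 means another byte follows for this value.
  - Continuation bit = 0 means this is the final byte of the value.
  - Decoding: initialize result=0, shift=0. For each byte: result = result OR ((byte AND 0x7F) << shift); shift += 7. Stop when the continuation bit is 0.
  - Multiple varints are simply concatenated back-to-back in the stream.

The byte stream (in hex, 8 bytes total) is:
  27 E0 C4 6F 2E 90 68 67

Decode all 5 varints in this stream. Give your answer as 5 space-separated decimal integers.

Answer: 39 1827424 46 13328 103

Derivation:
  byte[0]=0x27 cont=0 payload=0x27=39: acc |= 39<<0 -> acc=39 shift=7 [end]
Varint 1: bytes[0:1] = 27 -> value 39 (1 byte(s))
  byte[1]=0xE0 cont=1 payload=0x60=96: acc |= 96<<0 -> acc=96 shift=7
  byte[2]=0xC4 cont=1 payload=0x44=68: acc |= 68<<7 -> acc=8800 shift=14
  byte[3]=0x6F cont=0 payload=0x6F=111: acc |= 111<<14 -> acc=1827424 shift=21 [end]
Varint 2: bytes[1:4] = E0 C4 6F -> value 1827424 (3 byte(s))
  byte[4]=0x2E cont=0 payload=0x2E=46: acc |= 46<<0 -> acc=46 shift=7 [end]
Varint 3: bytes[4:5] = 2E -> value 46 (1 byte(s))
  byte[5]=0x90 cont=1 payload=0x10=16: acc |= 16<<0 -> acc=16 shift=7
  byte[6]=0x68 cont=0 payload=0x68=104: acc |= 104<<7 -> acc=13328 shift=14 [end]
Varint 4: bytes[5:7] = 90 68 -> value 13328 (2 byte(s))
  byte[7]=0x67 cont=0 payload=0x67=103: acc |= 103<<0 -> acc=103 shift=7 [end]
Varint 5: bytes[7:8] = 67 -> value 103 (1 byte(s))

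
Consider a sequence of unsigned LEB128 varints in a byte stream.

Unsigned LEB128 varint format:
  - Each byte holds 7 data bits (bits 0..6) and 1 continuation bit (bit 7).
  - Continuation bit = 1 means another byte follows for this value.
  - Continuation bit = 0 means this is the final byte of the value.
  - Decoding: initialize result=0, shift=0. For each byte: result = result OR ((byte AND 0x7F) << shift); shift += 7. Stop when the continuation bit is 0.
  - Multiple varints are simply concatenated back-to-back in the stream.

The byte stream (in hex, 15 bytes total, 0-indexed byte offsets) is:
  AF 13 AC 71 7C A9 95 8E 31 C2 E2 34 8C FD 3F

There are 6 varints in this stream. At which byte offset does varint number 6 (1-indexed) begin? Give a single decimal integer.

Answer: 12

Derivation:
  byte[0]=0xAF cont=1 payload=0x2F=47: acc |= 47<<0 -> acc=47 shift=7
  byte[1]=0x13 cont=0 payload=0x13=19: acc |= 19<<7 -> acc=2479 shift=14 [end]
Varint 1: bytes[0:2] = AF 13 -> value 2479 (2 byte(s))
  byte[2]=0xAC cont=1 payload=0x2C=44: acc |= 44<<0 -> acc=44 shift=7
  byte[3]=0x71 cont=0 payload=0x71=113: acc |= 113<<7 -> acc=14508 shift=14 [end]
Varint 2: bytes[2:4] = AC 71 -> value 14508 (2 byte(s))
  byte[4]=0x7C cont=0 payload=0x7C=124: acc |= 124<<0 -> acc=124 shift=7 [end]
Varint 3: bytes[4:5] = 7C -> value 124 (1 byte(s))
  byte[5]=0xA9 cont=1 payload=0x29=41: acc |= 41<<0 -> acc=41 shift=7
  byte[6]=0x95 cont=1 payload=0x15=21: acc |= 21<<7 -> acc=2729 shift=14
  byte[7]=0x8E cont=1 payload=0x0E=14: acc |= 14<<14 -> acc=232105 shift=21
  byte[8]=0x31 cont=0 payload=0x31=49: acc |= 49<<21 -> acc=102992553 shift=28 [end]
Varint 4: bytes[5:9] = A9 95 8E 31 -> value 102992553 (4 byte(s))
  byte[9]=0xC2 cont=1 payload=0x42=66: acc |= 66<<0 -> acc=66 shift=7
  byte[10]=0xE2 cont=1 payload=0x62=98: acc |= 98<<7 -> acc=12610 shift=14
  byte[11]=0x34 cont=0 payload=0x34=52: acc |= 52<<14 -> acc=864578 shift=21 [end]
Varint 5: bytes[9:12] = C2 E2 34 -> value 864578 (3 byte(s))
  byte[12]=0x8C cont=1 payload=0x0C=12: acc |= 12<<0 -> acc=12 shift=7
  byte[13]=0xFD cont=1 payload=0x7D=125: acc |= 125<<7 -> acc=16012 shift=14
  byte[14]=0x3F cont=0 payload=0x3F=63: acc |= 63<<14 -> acc=1048204 shift=21 [end]
Varint 6: bytes[12:15] = 8C FD 3F -> value 1048204 (3 byte(s))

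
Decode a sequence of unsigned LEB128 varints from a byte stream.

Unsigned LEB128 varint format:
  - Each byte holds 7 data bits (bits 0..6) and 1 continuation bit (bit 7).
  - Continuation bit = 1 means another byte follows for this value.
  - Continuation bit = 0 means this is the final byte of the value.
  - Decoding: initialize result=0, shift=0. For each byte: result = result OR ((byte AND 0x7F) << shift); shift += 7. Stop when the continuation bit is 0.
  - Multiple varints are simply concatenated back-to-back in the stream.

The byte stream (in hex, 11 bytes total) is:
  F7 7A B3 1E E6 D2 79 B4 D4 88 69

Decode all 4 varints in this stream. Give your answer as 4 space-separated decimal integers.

  byte[0]=0xF7 cont=1 payload=0x77=119: acc |= 119<<0 -> acc=119 shift=7
  byte[1]=0x7A cont=0 payload=0x7A=122: acc |= 122<<7 -> acc=15735 shift=14 [end]
Varint 1: bytes[0:2] = F7 7A -> value 15735 (2 byte(s))
  byte[2]=0xB3 cont=1 payload=0x33=51: acc |= 51<<0 -> acc=51 shift=7
  byte[3]=0x1E cont=0 payload=0x1E=30: acc |= 30<<7 -> acc=3891 shift=14 [end]
Varint 2: bytes[2:4] = B3 1E -> value 3891 (2 byte(s))
  byte[4]=0xE6 cont=1 payload=0x66=102: acc |= 102<<0 -> acc=102 shift=7
  byte[5]=0xD2 cont=1 payload=0x52=82: acc |= 82<<7 -> acc=10598 shift=14
  byte[6]=0x79 cont=0 payload=0x79=121: acc |= 121<<14 -> acc=1993062 shift=21 [end]
Varint 3: bytes[4:7] = E6 D2 79 -> value 1993062 (3 byte(s))
  byte[7]=0xB4 cont=1 payload=0x34=52: acc |= 52<<0 -> acc=52 shift=7
  byte[8]=0xD4 cont=1 payload=0x54=84: acc |= 84<<7 -> acc=10804 shift=14
  byte[9]=0x88 cont=1 payload=0x08=8: acc |= 8<<14 -> acc=141876 shift=21
  byte[10]=0x69 cont=0 payload=0x69=105: acc |= 105<<21 -> acc=220342836 shift=28 [end]
Varint 4: bytes[7:11] = B4 D4 88 69 -> value 220342836 (4 byte(s))

Answer: 15735 3891 1993062 220342836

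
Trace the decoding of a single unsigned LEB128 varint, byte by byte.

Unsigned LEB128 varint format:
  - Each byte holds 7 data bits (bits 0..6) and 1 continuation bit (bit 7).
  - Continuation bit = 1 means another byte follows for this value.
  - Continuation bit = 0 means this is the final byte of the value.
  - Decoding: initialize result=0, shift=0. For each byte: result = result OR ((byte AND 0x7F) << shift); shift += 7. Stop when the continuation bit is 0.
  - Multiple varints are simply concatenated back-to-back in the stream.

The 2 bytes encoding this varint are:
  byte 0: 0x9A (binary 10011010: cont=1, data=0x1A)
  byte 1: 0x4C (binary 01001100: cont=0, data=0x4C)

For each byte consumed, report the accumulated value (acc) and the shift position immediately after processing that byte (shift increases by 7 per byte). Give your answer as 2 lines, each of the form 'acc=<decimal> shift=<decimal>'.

Answer: acc=26 shift=7
acc=9754 shift=14

Derivation:
byte 0=0x9A: payload=0x1A=26, contrib = 26<<0 = 26; acc -> 26, shift -> 7
byte 1=0x4C: payload=0x4C=76, contrib = 76<<7 = 9728; acc -> 9754, shift -> 14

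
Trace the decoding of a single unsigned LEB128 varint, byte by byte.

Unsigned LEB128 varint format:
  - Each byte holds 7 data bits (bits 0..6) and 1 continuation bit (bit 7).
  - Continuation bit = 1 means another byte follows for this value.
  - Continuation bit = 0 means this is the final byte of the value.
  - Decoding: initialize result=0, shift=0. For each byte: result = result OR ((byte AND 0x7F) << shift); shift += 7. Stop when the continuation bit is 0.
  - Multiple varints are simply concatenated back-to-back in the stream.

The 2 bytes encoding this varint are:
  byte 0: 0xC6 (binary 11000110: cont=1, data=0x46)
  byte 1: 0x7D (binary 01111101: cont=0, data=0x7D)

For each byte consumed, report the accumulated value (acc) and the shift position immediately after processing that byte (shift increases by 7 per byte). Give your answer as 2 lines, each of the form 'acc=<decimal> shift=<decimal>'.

byte 0=0xC6: payload=0x46=70, contrib = 70<<0 = 70; acc -> 70, shift -> 7
byte 1=0x7D: payload=0x7D=125, contrib = 125<<7 = 16000; acc -> 16070, shift -> 14

Answer: acc=70 shift=7
acc=16070 shift=14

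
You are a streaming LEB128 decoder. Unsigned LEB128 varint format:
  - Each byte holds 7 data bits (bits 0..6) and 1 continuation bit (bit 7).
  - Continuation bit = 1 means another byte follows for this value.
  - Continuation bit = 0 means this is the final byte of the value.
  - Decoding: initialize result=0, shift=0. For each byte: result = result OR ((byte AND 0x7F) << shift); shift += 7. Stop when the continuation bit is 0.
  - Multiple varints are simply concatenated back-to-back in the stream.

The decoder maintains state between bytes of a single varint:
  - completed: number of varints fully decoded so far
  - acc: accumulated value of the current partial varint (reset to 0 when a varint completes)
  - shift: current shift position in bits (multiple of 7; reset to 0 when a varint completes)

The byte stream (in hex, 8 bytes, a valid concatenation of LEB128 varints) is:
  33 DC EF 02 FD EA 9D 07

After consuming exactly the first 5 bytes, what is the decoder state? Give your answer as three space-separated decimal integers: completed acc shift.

byte[0]=0x33 cont=0 payload=0x33: varint #1 complete (value=51); reset -> completed=1 acc=0 shift=0
byte[1]=0xDC cont=1 payload=0x5C: acc |= 92<<0 -> completed=1 acc=92 shift=7
byte[2]=0xEF cont=1 payload=0x6F: acc |= 111<<7 -> completed=1 acc=14300 shift=14
byte[3]=0x02 cont=0 payload=0x02: varint #2 complete (value=47068); reset -> completed=2 acc=0 shift=0
byte[4]=0xFD cont=1 payload=0x7D: acc |= 125<<0 -> completed=2 acc=125 shift=7

Answer: 2 125 7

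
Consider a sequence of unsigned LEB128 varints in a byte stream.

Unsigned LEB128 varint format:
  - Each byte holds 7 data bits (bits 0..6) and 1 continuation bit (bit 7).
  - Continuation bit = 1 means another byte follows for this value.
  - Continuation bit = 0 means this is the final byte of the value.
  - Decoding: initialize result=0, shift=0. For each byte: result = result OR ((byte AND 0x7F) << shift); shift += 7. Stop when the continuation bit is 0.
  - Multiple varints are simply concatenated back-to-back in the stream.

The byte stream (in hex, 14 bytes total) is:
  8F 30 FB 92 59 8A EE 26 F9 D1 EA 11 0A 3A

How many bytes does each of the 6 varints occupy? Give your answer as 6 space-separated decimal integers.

  byte[0]=0x8F cont=1 payload=0x0F=15: acc |= 15<<0 -> acc=15 shift=7
  byte[1]=0x30 cont=0 payload=0x30=48: acc |= 48<<7 -> acc=6159 shift=14 [end]
Varint 1: bytes[0:2] = 8F 30 -> value 6159 (2 byte(s))
  byte[2]=0xFB cont=1 payload=0x7B=123: acc |= 123<<0 -> acc=123 shift=7
  byte[3]=0x92 cont=1 payload=0x12=18: acc |= 18<<7 -> acc=2427 shift=14
  byte[4]=0x59 cont=0 payload=0x59=89: acc |= 89<<14 -> acc=1460603 shift=21 [end]
Varint 2: bytes[2:5] = FB 92 59 -> value 1460603 (3 byte(s))
  byte[5]=0x8A cont=1 payload=0x0A=10: acc |= 10<<0 -> acc=10 shift=7
  byte[6]=0xEE cont=1 payload=0x6E=110: acc |= 110<<7 -> acc=14090 shift=14
  byte[7]=0x26 cont=0 payload=0x26=38: acc |= 38<<14 -> acc=636682 shift=21 [end]
Varint 3: bytes[5:8] = 8A EE 26 -> value 636682 (3 byte(s))
  byte[8]=0xF9 cont=1 payload=0x79=121: acc |= 121<<0 -> acc=121 shift=7
  byte[9]=0xD1 cont=1 payload=0x51=81: acc |= 81<<7 -> acc=10489 shift=14
  byte[10]=0xEA cont=1 payload=0x6A=106: acc |= 106<<14 -> acc=1747193 shift=21
  byte[11]=0x11 cont=0 payload=0x11=17: acc |= 17<<21 -> acc=37398777 shift=28 [end]
Varint 4: bytes[8:12] = F9 D1 EA 11 -> value 37398777 (4 byte(s))
  byte[12]=0x0A cont=0 payload=0x0A=10: acc |= 10<<0 -> acc=10 shift=7 [end]
Varint 5: bytes[12:13] = 0A -> value 10 (1 byte(s))
  byte[13]=0x3A cont=0 payload=0x3A=58: acc |= 58<<0 -> acc=58 shift=7 [end]
Varint 6: bytes[13:14] = 3A -> value 58 (1 byte(s))

Answer: 2 3 3 4 1 1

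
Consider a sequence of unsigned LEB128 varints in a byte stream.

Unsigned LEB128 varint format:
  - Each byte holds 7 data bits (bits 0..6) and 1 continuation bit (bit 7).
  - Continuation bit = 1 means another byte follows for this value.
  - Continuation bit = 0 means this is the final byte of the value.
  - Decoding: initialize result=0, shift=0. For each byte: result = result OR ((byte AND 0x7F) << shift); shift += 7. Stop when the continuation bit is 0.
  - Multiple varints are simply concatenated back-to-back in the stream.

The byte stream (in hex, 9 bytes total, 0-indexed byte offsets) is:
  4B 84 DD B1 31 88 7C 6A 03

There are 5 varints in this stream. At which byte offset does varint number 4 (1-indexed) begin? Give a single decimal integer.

  byte[0]=0x4B cont=0 payload=0x4B=75: acc |= 75<<0 -> acc=75 shift=7 [end]
Varint 1: bytes[0:1] = 4B -> value 75 (1 byte(s))
  byte[1]=0x84 cont=1 payload=0x04=4: acc |= 4<<0 -> acc=4 shift=7
  byte[2]=0xDD cont=1 payload=0x5D=93: acc |= 93<<7 -> acc=11908 shift=14
  byte[3]=0xB1 cont=1 payload=0x31=49: acc |= 49<<14 -> acc=814724 shift=21
  byte[4]=0x31 cont=0 payload=0x31=49: acc |= 49<<21 -> acc=103575172 shift=28 [end]
Varint 2: bytes[1:5] = 84 DD B1 31 -> value 103575172 (4 byte(s))
  byte[5]=0x88 cont=1 payload=0x08=8: acc |= 8<<0 -> acc=8 shift=7
  byte[6]=0x7C cont=0 payload=0x7C=124: acc |= 124<<7 -> acc=15880 shift=14 [end]
Varint 3: bytes[5:7] = 88 7C -> value 15880 (2 byte(s))
  byte[7]=0x6A cont=0 payload=0x6A=106: acc |= 106<<0 -> acc=106 shift=7 [end]
Varint 4: bytes[7:8] = 6A -> value 106 (1 byte(s))
  byte[8]=0x03 cont=0 payload=0x03=3: acc |= 3<<0 -> acc=3 shift=7 [end]
Varint 5: bytes[8:9] = 03 -> value 3 (1 byte(s))

Answer: 7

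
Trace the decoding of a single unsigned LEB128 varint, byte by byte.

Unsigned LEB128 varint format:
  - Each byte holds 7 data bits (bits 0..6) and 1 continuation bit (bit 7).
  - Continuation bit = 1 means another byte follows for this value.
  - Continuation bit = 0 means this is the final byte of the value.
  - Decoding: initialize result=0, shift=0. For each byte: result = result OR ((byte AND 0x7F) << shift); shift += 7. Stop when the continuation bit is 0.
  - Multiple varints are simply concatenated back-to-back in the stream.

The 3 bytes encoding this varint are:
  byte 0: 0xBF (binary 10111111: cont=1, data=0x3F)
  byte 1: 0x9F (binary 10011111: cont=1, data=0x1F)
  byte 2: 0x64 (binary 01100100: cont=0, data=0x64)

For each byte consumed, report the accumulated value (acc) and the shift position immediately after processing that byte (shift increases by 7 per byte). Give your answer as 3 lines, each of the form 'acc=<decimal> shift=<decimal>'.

byte 0=0xBF: payload=0x3F=63, contrib = 63<<0 = 63; acc -> 63, shift -> 7
byte 1=0x9F: payload=0x1F=31, contrib = 31<<7 = 3968; acc -> 4031, shift -> 14
byte 2=0x64: payload=0x64=100, contrib = 100<<14 = 1638400; acc -> 1642431, shift -> 21

Answer: acc=63 shift=7
acc=4031 shift=14
acc=1642431 shift=21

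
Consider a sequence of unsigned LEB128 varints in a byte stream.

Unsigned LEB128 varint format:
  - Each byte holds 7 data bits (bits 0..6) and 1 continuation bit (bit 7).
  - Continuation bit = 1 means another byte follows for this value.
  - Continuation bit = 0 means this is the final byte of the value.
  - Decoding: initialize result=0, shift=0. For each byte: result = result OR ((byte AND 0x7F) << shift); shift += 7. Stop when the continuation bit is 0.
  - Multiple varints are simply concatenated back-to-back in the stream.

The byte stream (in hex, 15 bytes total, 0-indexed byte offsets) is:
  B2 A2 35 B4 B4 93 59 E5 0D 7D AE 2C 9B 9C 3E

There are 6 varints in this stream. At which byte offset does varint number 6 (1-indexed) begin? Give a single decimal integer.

Answer: 12

Derivation:
  byte[0]=0xB2 cont=1 payload=0x32=50: acc |= 50<<0 -> acc=50 shift=7
  byte[1]=0xA2 cont=1 payload=0x22=34: acc |= 34<<7 -> acc=4402 shift=14
  byte[2]=0x35 cont=0 payload=0x35=53: acc |= 53<<14 -> acc=872754 shift=21 [end]
Varint 1: bytes[0:3] = B2 A2 35 -> value 872754 (3 byte(s))
  byte[3]=0xB4 cont=1 payload=0x34=52: acc |= 52<<0 -> acc=52 shift=7
  byte[4]=0xB4 cont=1 payload=0x34=52: acc |= 52<<7 -> acc=6708 shift=14
  byte[5]=0x93 cont=1 payload=0x13=19: acc |= 19<<14 -> acc=318004 shift=21
  byte[6]=0x59 cont=0 payload=0x59=89: acc |= 89<<21 -> acc=186964532 shift=28 [end]
Varint 2: bytes[3:7] = B4 B4 93 59 -> value 186964532 (4 byte(s))
  byte[7]=0xE5 cont=1 payload=0x65=101: acc |= 101<<0 -> acc=101 shift=7
  byte[8]=0x0D cont=0 payload=0x0D=13: acc |= 13<<7 -> acc=1765 shift=14 [end]
Varint 3: bytes[7:9] = E5 0D -> value 1765 (2 byte(s))
  byte[9]=0x7D cont=0 payload=0x7D=125: acc |= 125<<0 -> acc=125 shift=7 [end]
Varint 4: bytes[9:10] = 7D -> value 125 (1 byte(s))
  byte[10]=0xAE cont=1 payload=0x2E=46: acc |= 46<<0 -> acc=46 shift=7
  byte[11]=0x2C cont=0 payload=0x2C=44: acc |= 44<<7 -> acc=5678 shift=14 [end]
Varint 5: bytes[10:12] = AE 2C -> value 5678 (2 byte(s))
  byte[12]=0x9B cont=1 payload=0x1B=27: acc |= 27<<0 -> acc=27 shift=7
  byte[13]=0x9C cont=1 payload=0x1C=28: acc |= 28<<7 -> acc=3611 shift=14
  byte[14]=0x3E cont=0 payload=0x3E=62: acc |= 62<<14 -> acc=1019419 shift=21 [end]
Varint 6: bytes[12:15] = 9B 9C 3E -> value 1019419 (3 byte(s))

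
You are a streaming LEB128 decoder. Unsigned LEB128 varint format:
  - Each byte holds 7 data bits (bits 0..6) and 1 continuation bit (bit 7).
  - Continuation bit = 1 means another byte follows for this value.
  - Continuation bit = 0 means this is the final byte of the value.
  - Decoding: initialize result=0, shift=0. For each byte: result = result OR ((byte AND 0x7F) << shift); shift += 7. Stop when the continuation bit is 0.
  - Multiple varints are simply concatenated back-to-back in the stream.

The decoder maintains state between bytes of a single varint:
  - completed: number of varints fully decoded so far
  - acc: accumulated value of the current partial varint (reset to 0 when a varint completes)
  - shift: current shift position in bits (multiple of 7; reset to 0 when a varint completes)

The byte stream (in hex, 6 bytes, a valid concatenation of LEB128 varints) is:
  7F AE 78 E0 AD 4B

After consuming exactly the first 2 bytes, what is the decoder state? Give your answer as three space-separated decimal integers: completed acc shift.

byte[0]=0x7F cont=0 payload=0x7F: varint #1 complete (value=127); reset -> completed=1 acc=0 shift=0
byte[1]=0xAE cont=1 payload=0x2E: acc |= 46<<0 -> completed=1 acc=46 shift=7

Answer: 1 46 7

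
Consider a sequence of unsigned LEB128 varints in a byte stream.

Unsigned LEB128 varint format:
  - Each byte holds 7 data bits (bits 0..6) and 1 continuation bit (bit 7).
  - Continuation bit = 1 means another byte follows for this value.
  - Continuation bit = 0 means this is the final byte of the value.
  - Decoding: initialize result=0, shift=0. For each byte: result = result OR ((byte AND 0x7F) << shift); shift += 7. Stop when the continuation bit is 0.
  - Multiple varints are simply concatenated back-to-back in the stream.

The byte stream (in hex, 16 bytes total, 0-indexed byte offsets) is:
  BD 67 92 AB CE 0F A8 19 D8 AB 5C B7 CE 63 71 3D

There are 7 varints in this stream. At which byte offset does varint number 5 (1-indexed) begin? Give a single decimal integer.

  byte[0]=0xBD cont=1 payload=0x3D=61: acc |= 61<<0 -> acc=61 shift=7
  byte[1]=0x67 cont=0 payload=0x67=103: acc |= 103<<7 -> acc=13245 shift=14 [end]
Varint 1: bytes[0:2] = BD 67 -> value 13245 (2 byte(s))
  byte[2]=0x92 cont=1 payload=0x12=18: acc |= 18<<0 -> acc=18 shift=7
  byte[3]=0xAB cont=1 payload=0x2B=43: acc |= 43<<7 -> acc=5522 shift=14
  byte[4]=0xCE cont=1 payload=0x4E=78: acc |= 78<<14 -> acc=1283474 shift=21
  byte[5]=0x0F cont=0 payload=0x0F=15: acc |= 15<<21 -> acc=32740754 shift=28 [end]
Varint 2: bytes[2:6] = 92 AB CE 0F -> value 32740754 (4 byte(s))
  byte[6]=0xA8 cont=1 payload=0x28=40: acc |= 40<<0 -> acc=40 shift=7
  byte[7]=0x19 cont=0 payload=0x19=25: acc |= 25<<7 -> acc=3240 shift=14 [end]
Varint 3: bytes[6:8] = A8 19 -> value 3240 (2 byte(s))
  byte[8]=0xD8 cont=1 payload=0x58=88: acc |= 88<<0 -> acc=88 shift=7
  byte[9]=0xAB cont=1 payload=0x2B=43: acc |= 43<<7 -> acc=5592 shift=14
  byte[10]=0x5C cont=0 payload=0x5C=92: acc |= 92<<14 -> acc=1512920 shift=21 [end]
Varint 4: bytes[8:11] = D8 AB 5C -> value 1512920 (3 byte(s))
  byte[11]=0xB7 cont=1 payload=0x37=55: acc |= 55<<0 -> acc=55 shift=7
  byte[12]=0xCE cont=1 payload=0x4E=78: acc |= 78<<7 -> acc=10039 shift=14
  byte[13]=0x63 cont=0 payload=0x63=99: acc |= 99<<14 -> acc=1632055 shift=21 [end]
Varint 5: bytes[11:14] = B7 CE 63 -> value 1632055 (3 byte(s))
  byte[14]=0x71 cont=0 payload=0x71=113: acc |= 113<<0 -> acc=113 shift=7 [end]
Varint 6: bytes[14:15] = 71 -> value 113 (1 byte(s))
  byte[15]=0x3D cont=0 payload=0x3D=61: acc |= 61<<0 -> acc=61 shift=7 [end]
Varint 7: bytes[15:16] = 3D -> value 61 (1 byte(s))

Answer: 11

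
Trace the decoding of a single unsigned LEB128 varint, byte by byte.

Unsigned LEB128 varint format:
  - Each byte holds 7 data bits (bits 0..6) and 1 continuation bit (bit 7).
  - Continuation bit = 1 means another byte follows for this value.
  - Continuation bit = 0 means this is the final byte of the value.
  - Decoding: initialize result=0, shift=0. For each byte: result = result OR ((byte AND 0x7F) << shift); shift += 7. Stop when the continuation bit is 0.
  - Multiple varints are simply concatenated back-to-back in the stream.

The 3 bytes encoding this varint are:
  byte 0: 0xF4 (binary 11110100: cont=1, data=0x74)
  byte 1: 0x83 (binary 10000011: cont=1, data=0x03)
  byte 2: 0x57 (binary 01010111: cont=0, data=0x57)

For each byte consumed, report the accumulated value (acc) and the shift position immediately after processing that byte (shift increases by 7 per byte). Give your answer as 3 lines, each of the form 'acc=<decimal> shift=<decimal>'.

Answer: acc=116 shift=7
acc=500 shift=14
acc=1425908 shift=21

Derivation:
byte 0=0xF4: payload=0x74=116, contrib = 116<<0 = 116; acc -> 116, shift -> 7
byte 1=0x83: payload=0x03=3, contrib = 3<<7 = 384; acc -> 500, shift -> 14
byte 2=0x57: payload=0x57=87, contrib = 87<<14 = 1425408; acc -> 1425908, shift -> 21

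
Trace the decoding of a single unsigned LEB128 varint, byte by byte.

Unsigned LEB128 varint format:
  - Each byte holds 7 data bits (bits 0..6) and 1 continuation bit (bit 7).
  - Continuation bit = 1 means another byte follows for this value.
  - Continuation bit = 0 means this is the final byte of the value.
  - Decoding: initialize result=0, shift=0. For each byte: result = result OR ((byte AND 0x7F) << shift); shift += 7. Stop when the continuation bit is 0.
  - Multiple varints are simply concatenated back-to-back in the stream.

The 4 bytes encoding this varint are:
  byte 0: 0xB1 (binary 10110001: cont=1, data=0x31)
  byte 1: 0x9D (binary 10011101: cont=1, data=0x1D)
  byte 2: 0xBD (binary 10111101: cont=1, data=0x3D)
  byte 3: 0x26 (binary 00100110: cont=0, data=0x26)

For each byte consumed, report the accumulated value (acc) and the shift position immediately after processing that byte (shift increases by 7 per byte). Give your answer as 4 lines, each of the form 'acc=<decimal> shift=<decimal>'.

Answer: acc=49 shift=7
acc=3761 shift=14
acc=1003185 shift=21
acc=80694961 shift=28

Derivation:
byte 0=0xB1: payload=0x31=49, contrib = 49<<0 = 49; acc -> 49, shift -> 7
byte 1=0x9D: payload=0x1D=29, contrib = 29<<7 = 3712; acc -> 3761, shift -> 14
byte 2=0xBD: payload=0x3D=61, contrib = 61<<14 = 999424; acc -> 1003185, shift -> 21
byte 3=0x26: payload=0x26=38, contrib = 38<<21 = 79691776; acc -> 80694961, shift -> 28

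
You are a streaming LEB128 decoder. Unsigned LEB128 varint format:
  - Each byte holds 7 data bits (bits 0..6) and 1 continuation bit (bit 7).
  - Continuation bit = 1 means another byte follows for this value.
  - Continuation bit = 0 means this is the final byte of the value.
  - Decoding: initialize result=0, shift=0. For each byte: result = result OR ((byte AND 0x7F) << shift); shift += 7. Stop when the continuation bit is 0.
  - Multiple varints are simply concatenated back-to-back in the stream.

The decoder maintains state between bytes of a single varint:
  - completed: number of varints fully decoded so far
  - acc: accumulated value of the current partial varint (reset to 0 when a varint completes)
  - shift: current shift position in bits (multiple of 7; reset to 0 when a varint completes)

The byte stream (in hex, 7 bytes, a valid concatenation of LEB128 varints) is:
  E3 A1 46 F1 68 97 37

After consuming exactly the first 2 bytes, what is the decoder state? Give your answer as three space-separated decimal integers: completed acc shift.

Answer: 0 4323 14

Derivation:
byte[0]=0xE3 cont=1 payload=0x63: acc |= 99<<0 -> completed=0 acc=99 shift=7
byte[1]=0xA1 cont=1 payload=0x21: acc |= 33<<7 -> completed=0 acc=4323 shift=14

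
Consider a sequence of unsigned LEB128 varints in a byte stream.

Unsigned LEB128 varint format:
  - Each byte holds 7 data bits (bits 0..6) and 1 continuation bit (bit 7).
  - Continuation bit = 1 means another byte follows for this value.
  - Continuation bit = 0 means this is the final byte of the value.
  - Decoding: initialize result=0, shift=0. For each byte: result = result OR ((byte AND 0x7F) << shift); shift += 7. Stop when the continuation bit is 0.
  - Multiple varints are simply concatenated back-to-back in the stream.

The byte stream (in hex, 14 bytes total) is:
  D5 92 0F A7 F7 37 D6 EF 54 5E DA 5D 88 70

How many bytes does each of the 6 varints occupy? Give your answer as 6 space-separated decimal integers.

Answer: 3 3 3 1 2 2

Derivation:
  byte[0]=0xD5 cont=1 payload=0x55=85: acc |= 85<<0 -> acc=85 shift=7
  byte[1]=0x92 cont=1 payload=0x12=18: acc |= 18<<7 -> acc=2389 shift=14
  byte[2]=0x0F cont=0 payload=0x0F=15: acc |= 15<<14 -> acc=248149 shift=21 [end]
Varint 1: bytes[0:3] = D5 92 0F -> value 248149 (3 byte(s))
  byte[3]=0xA7 cont=1 payload=0x27=39: acc |= 39<<0 -> acc=39 shift=7
  byte[4]=0xF7 cont=1 payload=0x77=119: acc |= 119<<7 -> acc=15271 shift=14
  byte[5]=0x37 cont=0 payload=0x37=55: acc |= 55<<14 -> acc=916391 shift=21 [end]
Varint 2: bytes[3:6] = A7 F7 37 -> value 916391 (3 byte(s))
  byte[6]=0xD6 cont=1 payload=0x56=86: acc |= 86<<0 -> acc=86 shift=7
  byte[7]=0xEF cont=1 payload=0x6F=111: acc |= 111<<7 -> acc=14294 shift=14
  byte[8]=0x54 cont=0 payload=0x54=84: acc |= 84<<14 -> acc=1390550 shift=21 [end]
Varint 3: bytes[6:9] = D6 EF 54 -> value 1390550 (3 byte(s))
  byte[9]=0x5E cont=0 payload=0x5E=94: acc |= 94<<0 -> acc=94 shift=7 [end]
Varint 4: bytes[9:10] = 5E -> value 94 (1 byte(s))
  byte[10]=0xDA cont=1 payload=0x5A=90: acc |= 90<<0 -> acc=90 shift=7
  byte[11]=0x5D cont=0 payload=0x5D=93: acc |= 93<<7 -> acc=11994 shift=14 [end]
Varint 5: bytes[10:12] = DA 5D -> value 11994 (2 byte(s))
  byte[12]=0x88 cont=1 payload=0x08=8: acc |= 8<<0 -> acc=8 shift=7
  byte[13]=0x70 cont=0 payload=0x70=112: acc |= 112<<7 -> acc=14344 shift=14 [end]
Varint 6: bytes[12:14] = 88 70 -> value 14344 (2 byte(s))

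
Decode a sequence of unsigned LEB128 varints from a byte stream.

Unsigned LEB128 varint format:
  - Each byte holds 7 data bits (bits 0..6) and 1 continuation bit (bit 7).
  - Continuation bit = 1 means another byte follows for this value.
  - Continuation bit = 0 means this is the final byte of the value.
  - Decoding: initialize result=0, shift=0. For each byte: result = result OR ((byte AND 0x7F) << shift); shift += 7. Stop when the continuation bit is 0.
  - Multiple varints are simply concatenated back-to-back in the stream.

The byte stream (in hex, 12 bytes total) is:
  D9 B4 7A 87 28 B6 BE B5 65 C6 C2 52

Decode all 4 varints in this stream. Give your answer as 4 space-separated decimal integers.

  byte[0]=0xD9 cont=1 payload=0x59=89: acc |= 89<<0 -> acc=89 shift=7
  byte[1]=0xB4 cont=1 payload=0x34=52: acc |= 52<<7 -> acc=6745 shift=14
  byte[2]=0x7A cont=0 payload=0x7A=122: acc |= 122<<14 -> acc=2005593 shift=21 [end]
Varint 1: bytes[0:3] = D9 B4 7A -> value 2005593 (3 byte(s))
  byte[3]=0x87 cont=1 payload=0x07=7: acc |= 7<<0 -> acc=7 shift=7
  byte[4]=0x28 cont=0 payload=0x28=40: acc |= 40<<7 -> acc=5127 shift=14 [end]
Varint 2: bytes[3:5] = 87 28 -> value 5127 (2 byte(s))
  byte[5]=0xB6 cont=1 payload=0x36=54: acc |= 54<<0 -> acc=54 shift=7
  byte[6]=0xBE cont=1 payload=0x3E=62: acc |= 62<<7 -> acc=7990 shift=14
  byte[7]=0xB5 cont=1 payload=0x35=53: acc |= 53<<14 -> acc=876342 shift=21
  byte[8]=0x65 cont=0 payload=0x65=101: acc |= 101<<21 -> acc=212688694 shift=28 [end]
Varint 3: bytes[5:9] = B6 BE B5 65 -> value 212688694 (4 byte(s))
  byte[9]=0xC6 cont=1 payload=0x46=70: acc |= 70<<0 -> acc=70 shift=7
  byte[10]=0xC2 cont=1 payload=0x42=66: acc |= 66<<7 -> acc=8518 shift=14
  byte[11]=0x52 cont=0 payload=0x52=82: acc |= 82<<14 -> acc=1352006 shift=21 [end]
Varint 4: bytes[9:12] = C6 C2 52 -> value 1352006 (3 byte(s))

Answer: 2005593 5127 212688694 1352006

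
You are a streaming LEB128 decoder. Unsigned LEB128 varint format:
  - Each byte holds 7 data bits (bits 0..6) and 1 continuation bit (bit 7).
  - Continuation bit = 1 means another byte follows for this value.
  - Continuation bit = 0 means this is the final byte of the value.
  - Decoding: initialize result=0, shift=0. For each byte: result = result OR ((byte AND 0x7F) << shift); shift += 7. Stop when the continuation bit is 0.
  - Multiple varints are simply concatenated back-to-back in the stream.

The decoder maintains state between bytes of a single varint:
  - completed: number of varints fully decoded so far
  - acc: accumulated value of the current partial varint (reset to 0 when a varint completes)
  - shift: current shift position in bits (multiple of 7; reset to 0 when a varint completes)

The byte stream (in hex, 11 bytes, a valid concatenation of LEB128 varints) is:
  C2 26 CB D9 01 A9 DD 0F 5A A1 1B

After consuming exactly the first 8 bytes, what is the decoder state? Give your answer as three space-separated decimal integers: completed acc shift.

Answer: 3 0 0

Derivation:
byte[0]=0xC2 cont=1 payload=0x42: acc |= 66<<0 -> completed=0 acc=66 shift=7
byte[1]=0x26 cont=0 payload=0x26: varint #1 complete (value=4930); reset -> completed=1 acc=0 shift=0
byte[2]=0xCB cont=1 payload=0x4B: acc |= 75<<0 -> completed=1 acc=75 shift=7
byte[3]=0xD9 cont=1 payload=0x59: acc |= 89<<7 -> completed=1 acc=11467 shift=14
byte[4]=0x01 cont=0 payload=0x01: varint #2 complete (value=27851); reset -> completed=2 acc=0 shift=0
byte[5]=0xA9 cont=1 payload=0x29: acc |= 41<<0 -> completed=2 acc=41 shift=7
byte[6]=0xDD cont=1 payload=0x5D: acc |= 93<<7 -> completed=2 acc=11945 shift=14
byte[7]=0x0F cont=0 payload=0x0F: varint #3 complete (value=257705); reset -> completed=3 acc=0 shift=0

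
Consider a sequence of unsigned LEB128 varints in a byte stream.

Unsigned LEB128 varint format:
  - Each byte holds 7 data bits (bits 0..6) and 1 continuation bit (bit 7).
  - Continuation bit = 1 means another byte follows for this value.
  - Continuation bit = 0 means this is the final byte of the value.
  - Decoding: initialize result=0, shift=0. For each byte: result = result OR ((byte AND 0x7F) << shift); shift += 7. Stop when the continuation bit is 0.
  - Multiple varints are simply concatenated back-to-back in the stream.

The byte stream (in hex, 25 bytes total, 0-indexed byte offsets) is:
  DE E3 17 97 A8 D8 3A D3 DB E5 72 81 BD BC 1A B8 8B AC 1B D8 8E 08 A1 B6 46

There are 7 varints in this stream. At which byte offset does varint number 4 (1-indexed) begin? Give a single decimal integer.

Answer: 11

Derivation:
  byte[0]=0xDE cont=1 payload=0x5E=94: acc |= 94<<0 -> acc=94 shift=7
  byte[1]=0xE3 cont=1 payload=0x63=99: acc |= 99<<7 -> acc=12766 shift=14
  byte[2]=0x17 cont=0 payload=0x17=23: acc |= 23<<14 -> acc=389598 shift=21 [end]
Varint 1: bytes[0:3] = DE E3 17 -> value 389598 (3 byte(s))
  byte[3]=0x97 cont=1 payload=0x17=23: acc |= 23<<0 -> acc=23 shift=7
  byte[4]=0xA8 cont=1 payload=0x28=40: acc |= 40<<7 -> acc=5143 shift=14
  byte[5]=0xD8 cont=1 payload=0x58=88: acc |= 88<<14 -> acc=1446935 shift=21
  byte[6]=0x3A cont=0 payload=0x3A=58: acc |= 58<<21 -> acc=123081751 shift=28 [end]
Varint 2: bytes[3:7] = 97 A8 D8 3A -> value 123081751 (4 byte(s))
  byte[7]=0xD3 cont=1 payload=0x53=83: acc |= 83<<0 -> acc=83 shift=7
  byte[8]=0xDB cont=1 payload=0x5B=91: acc |= 91<<7 -> acc=11731 shift=14
  byte[9]=0xE5 cont=1 payload=0x65=101: acc |= 101<<14 -> acc=1666515 shift=21
  byte[10]=0x72 cont=0 payload=0x72=114: acc |= 114<<21 -> acc=240741843 shift=28 [end]
Varint 3: bytes[7:11] = D3 DB E5 72 -> value 240741843 (4 byte(s))
  byte[11]=0x81 cont=1 payload=0x01=1: acc |= 1<<0 -> acc=1 shift=7
  byte[12]=0xBD cont=1 payload=0x3D=61: acc |= 61<<7 -> acc=7809 shift=14
  byte[13]=0xBC cont=1 payload=0x3C=60: acc |= 60<<14 -> acc=990849 shift=21
  byte[14]=0x1A cont=0 payload=0x1A=26: acc |= 26<<21 -> acc=55516801 shift=28 [end]
Varint 4: bytes[11:15] = 81 BD BC 1A -> value 55516801 (4 byte(s))
  byte[15]=0xB8 cont=1 payload=0x38=56: acc |= 56<<0 -> acc=56 shift=7
  byte[16]=0x8B cont=1 payload=0x0B=11: acc |= 11<<7 -> acc=1464 shift=14
  byte[17]=0xAC cont=1 payload=0x2C=44: acc |= 44<<14 -> acc=722360 shift=21
  byte[18]=0x1B cont=0 payload=0x1B=27: acc |= 27<<21 -> acc=57345464 shift=28 [end]
Varint 5: bytes[15:19] = B8 8B AC 1B -> value 57345464 (4 byte(s))
  byte[19]=0xD8 cont=1 payload=0x58=88: acc |= 88<<0 -> acc=88 shift=7
  byte[20]=0x8E cont=1 payload=0x0E=14: acc |= 14<<7 -> acc=1880 shift=14
  byte[21]=0x08 cont=0 payload=0x08=8: acc |= 8<<14 -> acc=132952 shift=21 [end]
Varint 6: bytes[19:22] = D8 8E 08 -> value 132952 (3 byte(s))
  byte[22]=0xA1 cont=1 payload=0x21=33: acc |= 33<<0 -> acc=33 shift=7
  byte[23]=0xB6 cont=1 payload=0x36=54: acc |= 54<<7 -> acc=6945 shift=14
  byte[24]=0x46 cont=0 payload=0x46=70: acc |= 70<<14 -> acc=1153825 shift=21 [end]
Varint 7: bytes[22:25] = A1 B6 46 -> value 1153825 (3 byte(s))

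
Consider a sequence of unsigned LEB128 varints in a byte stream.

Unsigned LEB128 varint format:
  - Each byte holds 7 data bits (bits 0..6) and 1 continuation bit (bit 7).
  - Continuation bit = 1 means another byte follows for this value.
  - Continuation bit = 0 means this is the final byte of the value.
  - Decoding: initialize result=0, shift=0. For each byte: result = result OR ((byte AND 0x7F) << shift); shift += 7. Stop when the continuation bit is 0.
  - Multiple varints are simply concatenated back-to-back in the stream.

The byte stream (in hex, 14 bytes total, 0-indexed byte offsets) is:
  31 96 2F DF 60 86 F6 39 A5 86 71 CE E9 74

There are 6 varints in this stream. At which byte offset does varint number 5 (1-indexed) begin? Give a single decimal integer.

  byte[0]=0x31 cont=0 payload=0x31=49: acc |= 49<<0 -> acc=49 shift=7 [end]
Varint 1: bytes[0:1] = 31 -> value 49 (1 byte(s))
  byte[1]=0x96 cont=1 payload=0x16=22: acc |= 22<<0 -> acc=22 shift=7
  byte[2]=0x2F cont=0 payload=0x2F=47: acc |= 47<<7 -> acc=6038 shift=14 [end]
Varint 2: bytes[1:3] = 96 2F -> value 6038 (2 byte(s))
  byte[3]=0xDF cont=1 payload=0x5F=95: acc |= 95<<0 -> acc=95 shift=7
  byte[4]=0x60 cont=0 payload=0x60=96: acc |= 96<<7 -> acc=12383 shift=14 [end]
Varint 3: bytes[3:5] = DF 60 -> value 12383 (2 byte(s))
  byte[5]=0x86 cont=1 payload=0x06=6: acc |= 6<<0 -> acc=6 shift=7
  byte[6]=0xF6 cont=1 payload=0x76=118: acc |= 118<<7 -> acc=15110 shift=14
  byte[7]=0x39 cont=0 payload=0x39=57: acc |= 57<<14 -> acc=948998 shift=21 [end]
Varint 4: bytes[5:8] = 86 F6 39 -> value 948998 (3 byte(s))
  byte[8]=0xA5 cont=1 payload=0x25=37: acc |= 37<<0 -> acc=37 shift=7
  byte[9]=0x86 cont=1 payload=0x06=6: acc |= 6<<7 -> acc=805 shift=14
  byte[10]=0x71 cont=0 payload=0x71=113: acc |= 113<<14 -> acc=1852197 shift=21 [end]
Varint 5: bytes[8:11] = A5 86 71 -> value 1852197 (3 byte(s))
  byte[11]=0xCE cont=1 payload=0x4E=78: acc |= 78<<0 -> acc=78 shift=7
  byte[12]=0xE9 cont=1 payload=0x69=105: acc |= 105<<7 -> acc=13518 shift=14
  byte[13]=0x74 cont=0 payload=0x74=116: acc |= 116<<14 -> acc=1914062 shift=21 [end]
Varint 6: bytes[11:14] = CE E9 74 -> value 1914062 (3 byte(s))

Answer: 8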